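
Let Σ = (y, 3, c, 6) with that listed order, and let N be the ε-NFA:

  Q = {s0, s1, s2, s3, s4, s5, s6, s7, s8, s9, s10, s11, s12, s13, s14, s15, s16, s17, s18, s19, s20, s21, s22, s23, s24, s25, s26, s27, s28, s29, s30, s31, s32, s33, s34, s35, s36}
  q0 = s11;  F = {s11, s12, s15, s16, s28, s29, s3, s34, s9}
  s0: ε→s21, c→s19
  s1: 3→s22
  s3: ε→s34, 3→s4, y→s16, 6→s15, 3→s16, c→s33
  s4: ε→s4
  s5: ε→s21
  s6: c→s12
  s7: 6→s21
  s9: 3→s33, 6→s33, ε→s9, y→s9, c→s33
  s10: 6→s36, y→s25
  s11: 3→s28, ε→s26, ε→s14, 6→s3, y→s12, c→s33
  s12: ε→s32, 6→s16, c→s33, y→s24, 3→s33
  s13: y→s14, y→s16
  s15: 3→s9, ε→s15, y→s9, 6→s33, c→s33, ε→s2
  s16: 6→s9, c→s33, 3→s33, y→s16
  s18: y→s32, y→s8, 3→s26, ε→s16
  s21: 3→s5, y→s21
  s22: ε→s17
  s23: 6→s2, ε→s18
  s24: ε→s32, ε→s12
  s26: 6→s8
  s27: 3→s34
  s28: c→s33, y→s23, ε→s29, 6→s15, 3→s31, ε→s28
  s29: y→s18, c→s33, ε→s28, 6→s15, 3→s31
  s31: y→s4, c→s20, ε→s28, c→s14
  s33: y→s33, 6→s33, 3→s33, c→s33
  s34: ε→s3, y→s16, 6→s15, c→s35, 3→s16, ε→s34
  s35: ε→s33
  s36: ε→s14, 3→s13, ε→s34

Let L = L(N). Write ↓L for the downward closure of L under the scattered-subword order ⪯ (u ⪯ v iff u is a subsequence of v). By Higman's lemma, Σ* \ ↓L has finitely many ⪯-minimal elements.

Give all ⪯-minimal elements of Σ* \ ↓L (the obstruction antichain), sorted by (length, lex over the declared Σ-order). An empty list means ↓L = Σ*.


|Q|=37, |F|=9, |δ|=85 (24 ε).
min D↑ (8 st, q0=0, F={3}): 0:y→1,3→2,c→3,6→4 1:y→1,3→3,c→3,6→5 2:y→5,3→2,c→3,6→6 3:y→3,3→3,c→3,6→3 4:y→5,3→5,c→3,6→6 5:y→5,3→3,c→3,6→7 6:y→7,3→7,c→3,6→3 7:y→7,3→3,c→3,6→3 [Hopcroft].
'c': run [22, 4] end={s14,s20,s33,s35} ∉↓L; 1/1 deletions ∈↓L.
'y3': |S_i|=[22, 12, 3] end={s26,s33,s8} rej; 2/2 del acc.
'366': |S_i|=[22, 16, 5, 1] end={s33} ∉↓L; 3/3 del acc.
'633': run [22, 10, 4, 1] end={s33} rej; 3/3 single-dels accept.
'666': run [22, 10, 4, 1] end={s33} — reject; 3/3 single-dels accept.
5 obstructions.

A = [c, y3, 366, 633, 666].


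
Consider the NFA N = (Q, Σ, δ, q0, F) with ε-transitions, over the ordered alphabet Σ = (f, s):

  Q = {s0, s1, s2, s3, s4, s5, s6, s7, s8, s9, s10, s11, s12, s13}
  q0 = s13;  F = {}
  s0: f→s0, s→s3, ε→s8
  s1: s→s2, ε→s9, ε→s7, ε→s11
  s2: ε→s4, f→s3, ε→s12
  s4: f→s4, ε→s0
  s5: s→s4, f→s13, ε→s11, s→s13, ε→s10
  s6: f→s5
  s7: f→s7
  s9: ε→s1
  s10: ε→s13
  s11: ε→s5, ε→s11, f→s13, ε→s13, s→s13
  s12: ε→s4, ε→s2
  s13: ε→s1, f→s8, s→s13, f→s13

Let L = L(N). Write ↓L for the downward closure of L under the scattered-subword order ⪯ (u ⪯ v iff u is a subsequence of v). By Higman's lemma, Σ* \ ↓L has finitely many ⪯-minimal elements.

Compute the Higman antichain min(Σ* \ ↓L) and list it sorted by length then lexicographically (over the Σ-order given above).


|Q|=14, |F|=0, |δ|=32 (17 ε).
min D↑ (1 st, q0=0, F={0}): 0:f→0,s→0 [Hopcroft].
ε ∈ L(D↑) — L = ∅.

min(Σ*\↓L) = [ε].


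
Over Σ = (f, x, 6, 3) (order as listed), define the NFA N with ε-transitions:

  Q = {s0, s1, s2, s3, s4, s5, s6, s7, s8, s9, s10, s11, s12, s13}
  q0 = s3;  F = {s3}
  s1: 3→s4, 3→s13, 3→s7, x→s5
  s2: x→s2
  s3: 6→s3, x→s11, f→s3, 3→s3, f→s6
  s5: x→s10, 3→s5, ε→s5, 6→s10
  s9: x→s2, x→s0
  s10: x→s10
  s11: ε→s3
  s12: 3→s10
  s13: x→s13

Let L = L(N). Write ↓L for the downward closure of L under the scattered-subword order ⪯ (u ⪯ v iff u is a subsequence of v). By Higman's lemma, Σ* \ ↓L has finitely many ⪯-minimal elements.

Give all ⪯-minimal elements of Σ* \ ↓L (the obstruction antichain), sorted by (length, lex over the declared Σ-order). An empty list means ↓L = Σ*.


|Q|=14, |F|=1, |δ|=20 (2 ε).
min D↑ (1 st, q0=0, F={}): 0:f→0,x→0,6→0,3→0 (ε-aug+det+¬).
L(D↑) = ∅; no obstructions.

Antichain: [].


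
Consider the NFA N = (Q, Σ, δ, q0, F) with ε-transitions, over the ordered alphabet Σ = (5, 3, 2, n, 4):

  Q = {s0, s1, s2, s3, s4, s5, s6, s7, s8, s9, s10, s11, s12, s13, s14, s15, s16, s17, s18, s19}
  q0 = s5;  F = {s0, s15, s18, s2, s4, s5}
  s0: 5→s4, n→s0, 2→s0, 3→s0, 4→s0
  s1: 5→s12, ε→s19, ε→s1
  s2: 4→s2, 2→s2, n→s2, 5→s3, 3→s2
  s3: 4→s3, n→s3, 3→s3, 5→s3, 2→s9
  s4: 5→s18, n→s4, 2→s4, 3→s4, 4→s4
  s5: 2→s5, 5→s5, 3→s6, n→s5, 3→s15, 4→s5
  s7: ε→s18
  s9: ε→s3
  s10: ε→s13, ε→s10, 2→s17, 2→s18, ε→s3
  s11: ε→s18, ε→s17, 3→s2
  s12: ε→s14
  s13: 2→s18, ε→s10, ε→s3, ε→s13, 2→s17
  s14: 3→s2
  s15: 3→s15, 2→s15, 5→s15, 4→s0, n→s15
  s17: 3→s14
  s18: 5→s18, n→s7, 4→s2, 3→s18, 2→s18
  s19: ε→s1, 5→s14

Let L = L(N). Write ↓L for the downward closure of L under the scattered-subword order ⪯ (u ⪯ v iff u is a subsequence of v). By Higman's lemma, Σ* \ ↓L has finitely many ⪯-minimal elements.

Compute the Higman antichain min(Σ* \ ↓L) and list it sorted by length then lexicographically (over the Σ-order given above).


|Q|=20, |F|=6, |δ|=59 (14 ε).
min D↑ (7 st, q0=0, F={6}): 0:5→0,3→1,2→0,n→0,4→0 1:5→1,3→1,2→1,n→1,4→2 2:5→3,3→2,2→2,n→2,4→2 3:5→4,3→3,2→3,n→3,4→3 4:5→4,3→4,2→4,n→4,4→5 5:5→6,3→5,2→5,n→5,4→5 6:5→6,3→6,2→6,n→6,4→6 [Hopcroft].
'345545': N↓-sim [10, 9, 7, 6, 5, 3, 2] end={s3,s9} ∉↓L; 6/6 del acc.
1 minimals (antichain).

min(Σ*\↓L) = [345545].


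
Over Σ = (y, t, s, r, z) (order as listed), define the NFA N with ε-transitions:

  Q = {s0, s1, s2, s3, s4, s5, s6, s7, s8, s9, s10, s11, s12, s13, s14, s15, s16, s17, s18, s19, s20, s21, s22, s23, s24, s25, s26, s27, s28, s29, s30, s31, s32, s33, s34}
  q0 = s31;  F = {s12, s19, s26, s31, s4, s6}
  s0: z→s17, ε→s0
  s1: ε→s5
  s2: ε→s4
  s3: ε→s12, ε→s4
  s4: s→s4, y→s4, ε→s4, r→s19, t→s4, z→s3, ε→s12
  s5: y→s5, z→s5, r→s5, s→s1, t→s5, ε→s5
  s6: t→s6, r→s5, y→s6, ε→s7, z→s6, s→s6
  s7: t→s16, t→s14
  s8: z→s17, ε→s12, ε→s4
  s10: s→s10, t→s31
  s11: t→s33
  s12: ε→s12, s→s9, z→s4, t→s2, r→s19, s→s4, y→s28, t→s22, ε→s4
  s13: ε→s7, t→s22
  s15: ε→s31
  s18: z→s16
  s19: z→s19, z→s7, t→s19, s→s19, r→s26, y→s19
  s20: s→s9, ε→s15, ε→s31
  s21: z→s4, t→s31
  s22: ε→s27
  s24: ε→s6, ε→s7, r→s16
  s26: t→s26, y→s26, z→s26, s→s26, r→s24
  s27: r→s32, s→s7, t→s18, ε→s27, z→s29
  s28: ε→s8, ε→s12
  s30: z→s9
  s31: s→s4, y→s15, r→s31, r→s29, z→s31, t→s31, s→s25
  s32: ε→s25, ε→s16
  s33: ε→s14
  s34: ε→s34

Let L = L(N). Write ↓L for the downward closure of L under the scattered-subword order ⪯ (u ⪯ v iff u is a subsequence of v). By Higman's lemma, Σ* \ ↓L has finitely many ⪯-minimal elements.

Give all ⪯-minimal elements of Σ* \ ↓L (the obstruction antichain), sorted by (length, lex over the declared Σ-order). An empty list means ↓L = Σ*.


|Q|=35, |F|=6, |δ|=85 (27 ε).
min D↑ (6 st, q0=0, F={5}): 0:y→0,t→0,s→1,r→0,z→0 1:y→1,t→1,s→1,r→2,z→1 2:y→2,t→2,s→2,r→3,z→2 3:y→3,t→3,s→3,r→4,z→3 4:y→4,t→4,s→4,r→5,z→4 5:y→5,t→5,s→5,r→5,z→5 [Hopcroft].
'srrrr': run [25, 23, 11, 8, 7, 3] end={s1,s16,s5} — reject; 5/5 deletions ∈↓L.
1 obstructions.

A = [srrrr].


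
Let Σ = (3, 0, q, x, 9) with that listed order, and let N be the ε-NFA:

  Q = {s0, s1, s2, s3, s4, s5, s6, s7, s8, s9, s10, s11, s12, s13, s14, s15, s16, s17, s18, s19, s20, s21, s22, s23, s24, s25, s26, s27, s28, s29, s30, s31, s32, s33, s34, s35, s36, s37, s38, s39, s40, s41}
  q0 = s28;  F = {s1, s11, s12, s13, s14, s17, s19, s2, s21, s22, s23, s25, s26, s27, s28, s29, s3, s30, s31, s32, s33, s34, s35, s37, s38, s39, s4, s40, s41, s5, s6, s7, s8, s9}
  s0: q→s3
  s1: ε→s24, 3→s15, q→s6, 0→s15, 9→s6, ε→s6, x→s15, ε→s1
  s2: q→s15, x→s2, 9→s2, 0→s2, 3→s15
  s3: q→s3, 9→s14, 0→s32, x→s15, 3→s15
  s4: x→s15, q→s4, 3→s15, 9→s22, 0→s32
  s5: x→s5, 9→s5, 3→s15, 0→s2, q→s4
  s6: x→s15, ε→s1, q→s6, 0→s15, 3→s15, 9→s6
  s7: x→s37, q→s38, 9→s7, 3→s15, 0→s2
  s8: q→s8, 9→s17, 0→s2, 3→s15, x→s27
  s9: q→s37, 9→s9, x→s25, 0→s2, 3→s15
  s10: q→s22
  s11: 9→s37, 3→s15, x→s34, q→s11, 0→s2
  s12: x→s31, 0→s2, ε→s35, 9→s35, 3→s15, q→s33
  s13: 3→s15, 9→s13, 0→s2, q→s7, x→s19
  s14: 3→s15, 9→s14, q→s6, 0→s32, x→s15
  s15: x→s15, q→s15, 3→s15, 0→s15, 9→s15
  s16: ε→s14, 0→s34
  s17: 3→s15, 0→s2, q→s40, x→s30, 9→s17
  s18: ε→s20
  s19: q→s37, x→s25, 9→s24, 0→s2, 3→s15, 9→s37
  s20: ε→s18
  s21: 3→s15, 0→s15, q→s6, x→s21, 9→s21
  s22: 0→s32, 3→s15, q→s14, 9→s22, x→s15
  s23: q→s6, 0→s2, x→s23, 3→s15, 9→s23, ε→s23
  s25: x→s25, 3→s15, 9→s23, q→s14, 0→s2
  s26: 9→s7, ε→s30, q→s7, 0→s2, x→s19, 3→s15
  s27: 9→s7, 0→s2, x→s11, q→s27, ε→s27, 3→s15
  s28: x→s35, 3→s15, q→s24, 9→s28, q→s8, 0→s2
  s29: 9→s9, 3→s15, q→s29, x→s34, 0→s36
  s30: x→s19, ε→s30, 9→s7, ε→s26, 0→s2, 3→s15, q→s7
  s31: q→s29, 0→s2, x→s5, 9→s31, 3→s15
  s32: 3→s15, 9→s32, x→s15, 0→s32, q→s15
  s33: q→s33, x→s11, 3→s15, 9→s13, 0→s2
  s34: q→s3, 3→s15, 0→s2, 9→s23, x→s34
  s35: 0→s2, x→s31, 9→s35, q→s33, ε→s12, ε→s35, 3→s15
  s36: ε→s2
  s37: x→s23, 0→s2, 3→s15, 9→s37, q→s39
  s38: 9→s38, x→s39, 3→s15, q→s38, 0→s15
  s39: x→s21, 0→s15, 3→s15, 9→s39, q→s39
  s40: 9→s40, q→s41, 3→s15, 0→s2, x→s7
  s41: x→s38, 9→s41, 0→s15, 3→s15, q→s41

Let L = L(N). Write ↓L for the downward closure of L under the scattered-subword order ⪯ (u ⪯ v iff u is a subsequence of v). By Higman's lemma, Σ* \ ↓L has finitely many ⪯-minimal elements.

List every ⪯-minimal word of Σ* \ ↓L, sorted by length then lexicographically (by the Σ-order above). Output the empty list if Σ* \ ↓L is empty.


Antichain: [3, 0q, qx9q0, q9qq0, xxxqx].

|Q|=42, |F|=34, |δ|=196 (16 ε).
min D↑ (32 st, q0=0, F={1}): 0:3→1,0→2,q→3,x→4,9→0 1:3→1,0→1,q→1,x→1,9→1 2:3→1,0→2,q→1,x→2,9→2 3:3→1,0→2,q→3,x→5,9→6 4:3→1,0→2,q→7,x→8,9→4 5:3→1,0→2,q→5,x→9,9→10 6:3→1,0→2,q→11,x→12,9→6 7:3→1,0→2,q→7,x→9,9→13 8:3→1,0→2,q→14,x→15,9→8 9:3→1,0→2,q→9,x→16,9→17 10:3→1,0→2,q→18,x→17,9→10 11:3→1,0→2,q→19,x→10,9→11 12:3→1,0→2,q→10,x→20,9→10 13:3→1,0→2,q→10,x→20,9→13 14:3→1,0→2,q→14,x→16,9→21 15:3→1,0→2,q→22,x→15,9→15 16:3→1,0→2,q→23,x→16,9→24 17:3→1,0→2,q→25,x→24,9→17 18:3→1,0→1,q→18,x→25,9→18 19:3→1,0→1,q→19,x→18,9→19 20:3→1,0→2,q→17,x→26,9→17 21:3→1,0→2,q→17,x→26,9→21 22:3→1,0→27,q→22,x→1,9→28 23:3→1,0→27,q→23,x→1,9→29 24:3→1,0→2,q→30,x→24,9→24 25:3→1,0→1,q→25,x→31,9→25 26:3→1,0→2,q→29,x→26,9→24 27:3→1,0→27,q→1,x→1,9→27 28:3→1,0→27,q→29,x→1,9→28 29:3→1,0→27,q→30,x→1,9→29 30:3→1,0→1,q→30,x→1,9→30 31:3→1,0→1,q→30,x→31,9→31 (ε-aug+det+¬).
'3': run [37, 1] end={s15} rej; 1/1 deletions ∈↓L.
'0q': run [37, 4, 1] end={s15} — reject; 2/2 single-dels accept.
'qx9q0': run [37, 32, 21, 13, 7, 1] end={s15} ∉↓L; 5/5 single-dels accept.
'q9qq0': N↓-sim [37, 32, 23, 15, 8, 1] end={s15} — reject; 5/5 deletions ∈↓L.
'xxxqx': |S_i|=[37, 32, 23, 15, 9, 1] end={s15} ∉↓L; 5/5 del acc.
5 obstructions.


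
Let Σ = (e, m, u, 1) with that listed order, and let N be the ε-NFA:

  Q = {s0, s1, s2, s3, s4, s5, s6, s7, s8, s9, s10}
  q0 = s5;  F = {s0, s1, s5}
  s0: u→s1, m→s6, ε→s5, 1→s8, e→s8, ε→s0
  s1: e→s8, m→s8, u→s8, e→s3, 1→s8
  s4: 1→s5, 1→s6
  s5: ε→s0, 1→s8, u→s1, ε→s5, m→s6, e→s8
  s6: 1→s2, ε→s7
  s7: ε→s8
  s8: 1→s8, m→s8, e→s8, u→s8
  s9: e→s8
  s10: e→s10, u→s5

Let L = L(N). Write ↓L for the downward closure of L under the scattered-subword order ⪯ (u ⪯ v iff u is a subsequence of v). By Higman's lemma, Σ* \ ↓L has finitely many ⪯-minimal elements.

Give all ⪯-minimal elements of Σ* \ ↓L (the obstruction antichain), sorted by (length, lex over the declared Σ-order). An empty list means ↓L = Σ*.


|Q|=11, |F|=3, |δ|=29 (6 ε).
min D↑ (3 st, q0=0, F={1}): 0:e→1,m→1,u→2,1→1 1:e→1,m→1,u→1,1→1 2:e→1,m→1,u→1,1→1 [Hopcroft].
'e': run [8, 2] end={s3,s8} — reject; 1/1 deletions ∈↓L.
'm': run [8, 4] end={s2,s6,s7,s8} rej; 1/1 del acc.
'1': run [8, 2] end={s2,s8} rej; 1/1 del acc.
'uu': N↓-sim [8, 3, 1] end={s8} — reject; 2/2 single-dels accept.
4 obstructions.

A = [e, m, 1, uu].


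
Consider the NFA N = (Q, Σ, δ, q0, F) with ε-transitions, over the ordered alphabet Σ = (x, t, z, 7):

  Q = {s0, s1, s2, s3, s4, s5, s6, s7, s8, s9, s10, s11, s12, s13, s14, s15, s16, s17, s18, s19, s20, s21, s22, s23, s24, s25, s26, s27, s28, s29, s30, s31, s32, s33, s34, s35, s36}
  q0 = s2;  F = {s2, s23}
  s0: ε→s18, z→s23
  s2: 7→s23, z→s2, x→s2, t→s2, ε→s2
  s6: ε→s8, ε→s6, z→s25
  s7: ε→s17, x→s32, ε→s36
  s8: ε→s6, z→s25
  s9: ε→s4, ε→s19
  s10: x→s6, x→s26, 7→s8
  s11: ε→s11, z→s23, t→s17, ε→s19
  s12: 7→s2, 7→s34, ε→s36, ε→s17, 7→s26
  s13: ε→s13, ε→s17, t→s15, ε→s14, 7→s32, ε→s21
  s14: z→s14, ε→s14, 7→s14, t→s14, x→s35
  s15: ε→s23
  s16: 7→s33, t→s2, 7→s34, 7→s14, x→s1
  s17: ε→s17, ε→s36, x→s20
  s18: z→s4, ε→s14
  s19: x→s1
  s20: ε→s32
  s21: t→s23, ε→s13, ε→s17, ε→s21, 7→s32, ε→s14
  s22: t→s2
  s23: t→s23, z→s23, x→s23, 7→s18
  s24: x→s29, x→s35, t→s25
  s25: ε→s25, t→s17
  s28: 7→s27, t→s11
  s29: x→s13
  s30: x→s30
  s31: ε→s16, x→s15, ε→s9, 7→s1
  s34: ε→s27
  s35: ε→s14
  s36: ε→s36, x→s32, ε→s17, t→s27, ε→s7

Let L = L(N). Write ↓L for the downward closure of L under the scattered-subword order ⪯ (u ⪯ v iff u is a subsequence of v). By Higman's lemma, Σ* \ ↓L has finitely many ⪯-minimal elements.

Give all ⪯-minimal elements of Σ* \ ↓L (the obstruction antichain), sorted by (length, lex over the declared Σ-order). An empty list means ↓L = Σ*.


A = [77].

|Q|=37, |F|=2, |δ|=84 (35 ε).
min D↑ (3 st, q0=0, F={2}): 0:x→0,t→0,z→0,7→1 1:x→1,t→1,z→1,7→2 2:x→2,t→2,z→2,7→2 (ε-aug+det+¬).
'77': N↓-sim [6, 5, 4] end={s14,s18,s35,s4} rej; 2/2 deletions ∈↓L.
1 words, ⪯-incomp.


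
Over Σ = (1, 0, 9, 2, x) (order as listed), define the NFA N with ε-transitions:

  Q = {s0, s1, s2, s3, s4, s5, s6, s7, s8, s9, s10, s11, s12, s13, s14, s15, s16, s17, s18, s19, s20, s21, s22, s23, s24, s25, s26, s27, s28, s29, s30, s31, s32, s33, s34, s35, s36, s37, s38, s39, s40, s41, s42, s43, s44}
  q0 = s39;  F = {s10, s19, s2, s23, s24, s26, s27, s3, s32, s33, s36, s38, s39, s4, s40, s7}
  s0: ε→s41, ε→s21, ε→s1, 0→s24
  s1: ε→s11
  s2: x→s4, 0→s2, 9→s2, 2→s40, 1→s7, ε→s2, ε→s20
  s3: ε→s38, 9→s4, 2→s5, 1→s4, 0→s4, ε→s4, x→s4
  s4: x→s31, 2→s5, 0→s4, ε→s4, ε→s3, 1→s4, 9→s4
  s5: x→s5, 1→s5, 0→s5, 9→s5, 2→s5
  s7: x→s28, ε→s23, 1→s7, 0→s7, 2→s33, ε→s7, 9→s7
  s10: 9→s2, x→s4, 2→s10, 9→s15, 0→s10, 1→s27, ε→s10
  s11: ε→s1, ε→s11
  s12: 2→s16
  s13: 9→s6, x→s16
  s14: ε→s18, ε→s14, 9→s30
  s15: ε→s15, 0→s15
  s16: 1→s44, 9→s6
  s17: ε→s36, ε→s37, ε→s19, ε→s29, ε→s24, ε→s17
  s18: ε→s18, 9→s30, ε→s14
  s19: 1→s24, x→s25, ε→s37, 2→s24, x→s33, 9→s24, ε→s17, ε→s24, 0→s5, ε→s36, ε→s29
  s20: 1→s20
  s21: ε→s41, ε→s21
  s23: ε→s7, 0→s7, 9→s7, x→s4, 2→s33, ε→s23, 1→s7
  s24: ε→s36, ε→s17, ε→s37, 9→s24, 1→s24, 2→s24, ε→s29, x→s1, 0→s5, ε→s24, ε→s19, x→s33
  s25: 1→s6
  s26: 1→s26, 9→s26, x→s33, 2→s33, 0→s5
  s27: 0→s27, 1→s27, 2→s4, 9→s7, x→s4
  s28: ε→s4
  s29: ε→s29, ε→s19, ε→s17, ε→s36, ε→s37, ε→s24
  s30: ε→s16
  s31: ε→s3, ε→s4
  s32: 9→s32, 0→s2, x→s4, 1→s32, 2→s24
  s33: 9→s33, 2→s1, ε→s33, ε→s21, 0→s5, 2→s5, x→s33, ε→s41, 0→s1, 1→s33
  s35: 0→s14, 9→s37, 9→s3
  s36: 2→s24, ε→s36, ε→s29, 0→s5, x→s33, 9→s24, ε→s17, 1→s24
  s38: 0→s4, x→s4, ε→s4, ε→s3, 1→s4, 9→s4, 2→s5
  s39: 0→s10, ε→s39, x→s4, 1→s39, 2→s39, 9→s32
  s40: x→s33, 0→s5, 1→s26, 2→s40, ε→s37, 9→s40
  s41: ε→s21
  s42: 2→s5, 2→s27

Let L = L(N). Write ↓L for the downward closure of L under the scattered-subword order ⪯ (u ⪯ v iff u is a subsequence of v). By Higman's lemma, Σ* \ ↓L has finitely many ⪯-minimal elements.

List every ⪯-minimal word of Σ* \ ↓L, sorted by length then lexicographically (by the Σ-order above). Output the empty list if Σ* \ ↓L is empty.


|Q|=45, |F|=16, |δ|=168 (62 ε).
min D↑ (12 st, q0=0, F={7}): 0:1→0,0→1,9→2,2→0,x→3 1:1→4,0→1,9→5,2→1,x→3 2:1→2,0→5,9→2,2→6,x→3 3:1→3,0→3,9→3,2→7,x→3 4:1→4,0→4,9→8,2→3,x→3 5:1→8,0→5,9→5,2→9,x→3 6:1→6,0→7,9→6,2→6,x→10 7:1→7,0→7,9→7,2→7,x→7 8:1→8,0→8,9→8,2→10,x→3 9:1→11,0→7,9→9,2→9,x→10 10:1→10,0→7,9→10,2→7,x→10 11:1→11,0→7,9→11,2→10,x→10 (ε-aug+det+¬).
'x2': N↓-sim [30, 13, 3] end={s1,s11,s5} rej; 2/2 del acc.
'920': run [30, 27, 16, 3] end={s1,s11,s5} ∉↓L; 3/3 deletions ∈↓L.
'0122': N↓-sim [30, 21, 16, 10, 3] end={s1,s11,s5} rej; 4/4 deletions ∈↓L.
3 words, ⪯-incomp.

min(Σ*\↓L) = [x2, 920, 0122].


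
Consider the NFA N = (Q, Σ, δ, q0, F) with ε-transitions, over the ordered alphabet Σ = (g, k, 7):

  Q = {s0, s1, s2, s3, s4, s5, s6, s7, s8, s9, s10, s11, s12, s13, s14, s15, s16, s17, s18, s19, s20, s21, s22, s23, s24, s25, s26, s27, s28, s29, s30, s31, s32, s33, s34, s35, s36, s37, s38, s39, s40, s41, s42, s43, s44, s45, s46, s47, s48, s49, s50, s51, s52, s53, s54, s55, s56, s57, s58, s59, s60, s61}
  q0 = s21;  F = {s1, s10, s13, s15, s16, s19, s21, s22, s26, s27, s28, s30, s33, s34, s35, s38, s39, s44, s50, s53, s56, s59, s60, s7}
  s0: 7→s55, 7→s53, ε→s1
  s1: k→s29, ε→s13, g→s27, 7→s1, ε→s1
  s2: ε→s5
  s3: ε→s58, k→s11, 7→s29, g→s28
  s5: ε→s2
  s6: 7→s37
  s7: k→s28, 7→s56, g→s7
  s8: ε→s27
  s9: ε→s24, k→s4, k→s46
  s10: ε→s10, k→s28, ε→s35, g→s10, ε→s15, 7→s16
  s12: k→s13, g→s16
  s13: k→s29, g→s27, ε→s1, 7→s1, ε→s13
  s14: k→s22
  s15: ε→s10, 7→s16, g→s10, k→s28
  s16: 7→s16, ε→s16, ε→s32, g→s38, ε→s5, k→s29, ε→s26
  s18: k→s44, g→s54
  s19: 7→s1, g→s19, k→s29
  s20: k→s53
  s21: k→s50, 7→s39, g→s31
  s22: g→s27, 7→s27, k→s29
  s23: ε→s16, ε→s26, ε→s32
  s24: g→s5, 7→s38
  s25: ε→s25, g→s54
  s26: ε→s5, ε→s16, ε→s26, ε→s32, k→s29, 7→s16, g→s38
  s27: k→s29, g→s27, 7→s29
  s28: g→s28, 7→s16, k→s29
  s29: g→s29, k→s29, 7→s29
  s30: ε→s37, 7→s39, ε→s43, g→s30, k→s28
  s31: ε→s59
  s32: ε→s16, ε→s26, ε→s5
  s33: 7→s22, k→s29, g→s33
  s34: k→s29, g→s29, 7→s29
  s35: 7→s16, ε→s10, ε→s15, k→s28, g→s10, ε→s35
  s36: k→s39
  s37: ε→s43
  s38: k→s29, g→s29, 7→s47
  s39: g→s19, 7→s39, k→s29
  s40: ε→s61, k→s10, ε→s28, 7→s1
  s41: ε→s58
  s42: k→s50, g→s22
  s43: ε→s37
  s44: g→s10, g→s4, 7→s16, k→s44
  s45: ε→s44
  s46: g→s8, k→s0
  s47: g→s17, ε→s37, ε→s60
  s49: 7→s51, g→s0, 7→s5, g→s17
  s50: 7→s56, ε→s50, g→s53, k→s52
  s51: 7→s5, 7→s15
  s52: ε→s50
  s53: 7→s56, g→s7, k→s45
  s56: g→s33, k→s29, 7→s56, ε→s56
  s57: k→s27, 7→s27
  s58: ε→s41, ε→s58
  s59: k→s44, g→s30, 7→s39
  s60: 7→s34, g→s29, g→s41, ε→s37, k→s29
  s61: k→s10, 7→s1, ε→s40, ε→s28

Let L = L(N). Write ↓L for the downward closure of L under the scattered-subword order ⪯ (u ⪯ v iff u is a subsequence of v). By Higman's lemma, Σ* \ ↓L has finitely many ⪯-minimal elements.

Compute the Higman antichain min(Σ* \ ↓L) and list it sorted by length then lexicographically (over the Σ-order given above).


Antichain: [7k, ggkk, gk7gg, 7g7g7, k7g777].

|Q|=62, |F|=24, |δ|=163 (51 ε).
min D↑ (21 st, q0=0, F={9}): 0:g→1,k→2,7→3 1:g→4,k→5,7→3 2:g→6,k→2,7→7 3:g→8,k→9,7→3 4:g→4,k→10,7→3 5:g→11,k→5,7→12 6:g→13,k→5,7→7 7:g→14,k→9,7→7 8:g→8,k→9,7→15 9:g→9,k→9,7→9 10:g→10,k→9,7→12 11:g→11,k→10,7→12 12:g→16,k→9,7→12 13:g→13,k→10,7→7 14:g→14,k→9,7→17 15:g→18,k→9,7→15 16:g→9,k→9,7→19 17:g→18,k→9,7→18 18:g→18,k→9,7→9 19:g→9,k→9,7→20 20:g→9,k→9,7→9.
'7k': |S_i|=[38, 23, 1] end={s29} ∉↓L; 2/2 del acc.
'ggkk': N↓-sim [38, 35, 30, 16, 1] end={s29} rej; 4/4 deletions ∈↓L.
'gk7gg': run [38, 35, 22, 15, 10, 4] end={s17,s29,s41,s58} ∉↓L; 5/5 deletions ∈↓L.
'7g7g7': run [38, 23, 16, 13, 5, 1] end={s29} ∉↓L; 5/5 single-dels accept.
'k7g777': N↓-sim [38, 30, 19, 13, 11, 3, 1] end={s29} ∉↓L; 6/6 deletions ∈↓L.
5 obstructions.


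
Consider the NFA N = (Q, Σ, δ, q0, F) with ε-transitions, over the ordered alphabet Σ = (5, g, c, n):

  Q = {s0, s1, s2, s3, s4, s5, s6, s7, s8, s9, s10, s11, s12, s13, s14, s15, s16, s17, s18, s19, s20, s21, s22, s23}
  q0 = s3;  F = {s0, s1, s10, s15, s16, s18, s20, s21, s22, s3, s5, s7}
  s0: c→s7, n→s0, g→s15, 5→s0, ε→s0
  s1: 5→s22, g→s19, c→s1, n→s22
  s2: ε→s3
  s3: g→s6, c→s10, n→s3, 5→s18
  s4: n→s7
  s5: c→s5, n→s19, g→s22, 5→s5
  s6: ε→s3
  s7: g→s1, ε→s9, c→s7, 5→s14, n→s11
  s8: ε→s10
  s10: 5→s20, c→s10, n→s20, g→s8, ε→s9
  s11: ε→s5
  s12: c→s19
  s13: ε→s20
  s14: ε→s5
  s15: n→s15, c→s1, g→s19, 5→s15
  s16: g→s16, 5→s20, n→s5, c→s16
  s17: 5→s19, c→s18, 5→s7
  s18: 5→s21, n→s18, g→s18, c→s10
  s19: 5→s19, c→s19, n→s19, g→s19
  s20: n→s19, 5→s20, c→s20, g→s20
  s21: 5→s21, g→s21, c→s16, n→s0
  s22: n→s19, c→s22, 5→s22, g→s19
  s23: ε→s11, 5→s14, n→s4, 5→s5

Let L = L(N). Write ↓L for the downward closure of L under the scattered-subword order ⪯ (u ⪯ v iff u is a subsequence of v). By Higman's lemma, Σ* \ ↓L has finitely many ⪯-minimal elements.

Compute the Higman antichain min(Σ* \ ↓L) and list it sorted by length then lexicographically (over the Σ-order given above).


Antichain: [c5n, cnn, 55ngg].

|Q|=24, |F|=12, |δ|=70 (10 ε).
min D↑ (13 st, q0=0, F={7}): 0:5→1,g→0,c→2,n→0 1:5→3,g→1,c→2,n→1 2:5→4,g→2,c→2,n→4 3:5→3,g→3,c→5,n→6 4:5→4,g→4,c→4,n→7 5:5→4,g→5,c→5,n→8 6:5→6,g→9,c→10,n→6 7:5→7,g→7,c→7,n→7 8:5→8,g→11,c→8,n→7 9:5→9,g→7,c→12,n→9 10:5→8,g→12,c→10,n→8 11:5→11,g→7,c→11,n→7 12:5→11,g→7,c→12,n→11 [Hopcroft].
'c5n': |S_i|=[18, 12, 5, 1] end={s19} — reject; 3/3 del acc.
'cnn': |S_i|=[18, 12, 5, 1] end={s19} rej; 3/3 deletions ∈↓L.
'55ngg': |S_i|=[18, 16, 13, 10, 4, 1] end={s19} rej; 5/5 deletions ∈↓L.
3 minimals (antichain).


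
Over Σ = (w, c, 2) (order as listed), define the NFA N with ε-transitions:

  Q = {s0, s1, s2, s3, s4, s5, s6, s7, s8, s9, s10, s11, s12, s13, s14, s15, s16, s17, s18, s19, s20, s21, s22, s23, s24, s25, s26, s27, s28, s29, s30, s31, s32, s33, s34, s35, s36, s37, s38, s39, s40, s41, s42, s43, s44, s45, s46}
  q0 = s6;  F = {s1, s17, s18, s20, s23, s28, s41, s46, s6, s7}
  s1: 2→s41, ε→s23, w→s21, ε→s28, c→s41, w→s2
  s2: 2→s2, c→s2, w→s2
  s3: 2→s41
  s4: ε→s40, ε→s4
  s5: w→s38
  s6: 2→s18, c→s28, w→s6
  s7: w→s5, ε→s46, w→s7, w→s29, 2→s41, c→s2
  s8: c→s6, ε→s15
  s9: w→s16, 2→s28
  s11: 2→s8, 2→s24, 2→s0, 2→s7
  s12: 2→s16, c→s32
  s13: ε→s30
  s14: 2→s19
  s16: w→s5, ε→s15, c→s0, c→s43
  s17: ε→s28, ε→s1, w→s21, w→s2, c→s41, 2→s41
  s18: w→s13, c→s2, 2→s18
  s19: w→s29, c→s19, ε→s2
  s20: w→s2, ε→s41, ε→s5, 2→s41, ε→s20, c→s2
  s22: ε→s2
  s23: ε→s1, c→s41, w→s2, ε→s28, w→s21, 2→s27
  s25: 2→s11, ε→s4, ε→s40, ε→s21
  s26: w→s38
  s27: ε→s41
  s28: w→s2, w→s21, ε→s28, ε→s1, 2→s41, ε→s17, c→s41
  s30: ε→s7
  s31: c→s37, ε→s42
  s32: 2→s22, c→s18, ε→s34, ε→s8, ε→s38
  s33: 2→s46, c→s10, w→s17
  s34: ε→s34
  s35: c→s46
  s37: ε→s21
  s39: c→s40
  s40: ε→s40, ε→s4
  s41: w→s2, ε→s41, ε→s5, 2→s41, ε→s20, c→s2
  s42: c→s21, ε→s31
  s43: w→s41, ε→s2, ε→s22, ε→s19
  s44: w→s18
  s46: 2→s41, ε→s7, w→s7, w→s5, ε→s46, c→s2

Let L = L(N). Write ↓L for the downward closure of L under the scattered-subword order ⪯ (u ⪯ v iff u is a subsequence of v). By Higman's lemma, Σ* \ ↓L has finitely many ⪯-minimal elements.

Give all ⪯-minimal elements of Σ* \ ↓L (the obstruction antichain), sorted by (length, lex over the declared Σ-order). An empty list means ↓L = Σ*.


|Q|=47, |F|=10, |δ|=112 (42 ε).
min D↑ (6 st, q0=0, F={3}): 0:w→0,c→1,2→2 1:w→3,c→4,2→4 2:w→5,c→3,2→2 3:w→3,c→3,2→3 4:w→3,c→3,2→4 5:w→5,c→3,2→4.
'cw': N↓-sim [18, 11, 3] end={s2,s21,s38} ∉↓L; 2/2 single-dels accept.
'2c': N↓-sim [18, 12, 1] end={s2} ∉↓L; 2/2 deletions ∈↓L.
'ccc': N↓-sim [18, 11, 5, 1] end={s2} rej; 3/3 deletions ∈↓L.
'2w2w': N↓-sim [18, 12, 10, 5, 2] end={s2,s38} — reject; 4/4 single-dels accept.
4 obstructions.

Antichain: [cw, 2c, ccc, 2w2w].


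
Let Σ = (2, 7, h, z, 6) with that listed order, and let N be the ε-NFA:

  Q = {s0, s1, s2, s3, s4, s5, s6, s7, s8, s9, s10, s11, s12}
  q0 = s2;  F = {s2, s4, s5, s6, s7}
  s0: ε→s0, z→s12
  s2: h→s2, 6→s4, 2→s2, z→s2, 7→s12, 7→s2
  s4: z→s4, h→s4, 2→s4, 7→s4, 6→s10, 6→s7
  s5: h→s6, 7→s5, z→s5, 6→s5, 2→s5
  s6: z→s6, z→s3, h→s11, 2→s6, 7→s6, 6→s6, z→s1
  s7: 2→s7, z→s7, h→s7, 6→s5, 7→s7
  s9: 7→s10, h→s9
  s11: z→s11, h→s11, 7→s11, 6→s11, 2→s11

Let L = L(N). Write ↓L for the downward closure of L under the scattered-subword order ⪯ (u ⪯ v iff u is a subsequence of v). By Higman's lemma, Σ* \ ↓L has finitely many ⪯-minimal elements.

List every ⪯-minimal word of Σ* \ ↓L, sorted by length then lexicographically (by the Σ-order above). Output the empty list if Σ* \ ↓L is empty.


A = [666hh].

|Q|=13, |F|=5, |δ|=38 (1 ε).
min D↑ (6 st, q0=0, F={5}): 0:2→0,7→0,h→0,z→0,6→1 1:2→1,7→1,h→1,z→1,6→2 2:2→2,7→2,h→2,z→2,6→3 3:2→3,7→3,h→4,z→3,6→3 4:2→4,7→4,h→5,z→4,6→4 5:2→5,7→5,h→5,z→5,6→5.
'666hh': |S_i|=[10, 8, 7, 5, 4, 1] end={s11} rej; 5/5 deletions ∈↓L.
1 minimals (antichain).


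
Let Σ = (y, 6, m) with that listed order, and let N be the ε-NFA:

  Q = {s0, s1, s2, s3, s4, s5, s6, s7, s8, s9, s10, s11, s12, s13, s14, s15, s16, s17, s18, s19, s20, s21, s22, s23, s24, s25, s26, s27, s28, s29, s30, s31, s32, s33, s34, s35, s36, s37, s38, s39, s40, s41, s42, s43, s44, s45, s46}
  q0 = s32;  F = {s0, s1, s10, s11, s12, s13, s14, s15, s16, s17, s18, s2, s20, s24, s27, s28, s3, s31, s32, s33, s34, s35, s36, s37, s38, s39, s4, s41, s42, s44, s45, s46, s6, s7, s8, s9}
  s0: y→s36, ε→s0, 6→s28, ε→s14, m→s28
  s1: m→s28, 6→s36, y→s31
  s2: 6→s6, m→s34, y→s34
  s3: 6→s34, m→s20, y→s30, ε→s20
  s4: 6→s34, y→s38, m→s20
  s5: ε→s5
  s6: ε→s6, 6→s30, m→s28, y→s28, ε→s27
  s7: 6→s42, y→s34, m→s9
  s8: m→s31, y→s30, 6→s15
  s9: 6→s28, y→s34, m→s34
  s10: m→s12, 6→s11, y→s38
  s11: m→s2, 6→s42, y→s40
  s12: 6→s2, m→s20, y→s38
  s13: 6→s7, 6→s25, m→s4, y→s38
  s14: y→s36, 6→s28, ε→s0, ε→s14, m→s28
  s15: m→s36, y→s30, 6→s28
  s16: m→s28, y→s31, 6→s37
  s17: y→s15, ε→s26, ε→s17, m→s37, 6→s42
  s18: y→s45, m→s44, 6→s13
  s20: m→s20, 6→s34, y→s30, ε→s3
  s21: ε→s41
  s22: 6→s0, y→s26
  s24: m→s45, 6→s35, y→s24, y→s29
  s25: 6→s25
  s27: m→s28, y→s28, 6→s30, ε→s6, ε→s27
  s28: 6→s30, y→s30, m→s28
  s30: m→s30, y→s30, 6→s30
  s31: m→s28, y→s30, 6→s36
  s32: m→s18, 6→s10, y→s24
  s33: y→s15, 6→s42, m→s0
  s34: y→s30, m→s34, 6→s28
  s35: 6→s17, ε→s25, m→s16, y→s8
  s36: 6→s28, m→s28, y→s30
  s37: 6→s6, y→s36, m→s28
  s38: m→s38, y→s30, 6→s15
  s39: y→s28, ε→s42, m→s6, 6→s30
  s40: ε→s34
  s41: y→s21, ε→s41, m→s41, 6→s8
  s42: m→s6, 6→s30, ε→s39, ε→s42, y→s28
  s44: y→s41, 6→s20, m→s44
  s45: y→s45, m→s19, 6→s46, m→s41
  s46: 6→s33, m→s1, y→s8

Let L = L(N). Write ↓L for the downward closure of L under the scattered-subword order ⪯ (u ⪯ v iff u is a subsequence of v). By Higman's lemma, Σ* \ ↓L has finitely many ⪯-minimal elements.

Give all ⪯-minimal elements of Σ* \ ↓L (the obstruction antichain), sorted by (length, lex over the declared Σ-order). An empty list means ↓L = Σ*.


|Q|=47, |F|=36, |δ|=137 (20 ε).
min D↑ (33 st, q0=0, F={16}): 0:y→1,6→2,m→3 1:y→1,6→4,m→5 2:y→6,6→7,m→8 3:y→5,6→9,m→10 4:y→11,6→12,m→13 5:y→5,6→14,m→15 6:y→16,6→17,m→6 7:y→18,6→19,m→20 8:y→6,6→20,m→21 9:y→6,6→22,m→23 10:y→15,6→21,m→10 11:y→16,6→17,m→24 12:y→17,6→19,m→25 13:y→24,6→25,m→26 14:y→11,6→27,m→28 15:y→15,6→11,m→15 16:y→16,6→16,m→16 17:y→16,6→26,m→29 18:y→16,6→26,m→18 19:y→26,6→16,m→30 20:y→18,6→30,m→18 21:y→16,6→18,m→21 22:y→18,6→19,m→31 23:y→6,6→18,m→21 24:y→16,6→29,m→26 25:y→29,6→30,m→26 26:y→16,6→16,m→26 27:y→17,6→19,m→32 28:y→24,6→29,m→26 29:y→16,6→26,m→26 30:y→26,6→16,m→26 31:y→18,6→26,m→18 32:y→29,6→26,m→26.
'6yy': |S_i|=[43, 34, 9, 1] end={s30} ∉↓L; 3/3 single-dels accept.
'6666': |S_i|=[43, 34, 21, 7, 2] end={s25,s30} rej; 4/4 del acc.
'6mmy': N↓-sim [43, 34, 20, 8, 1] end={s30} rej; 4/4 single-dels accept.
'mm6y': N↓-sim [43, 34, 21, 9, 1] end={s30} ∉↓L; 4/4 single-dels accept.
'y6mm6': run [43, 30, 21, 11, 2, 1] end={s30} — reject; 5/5 single-dels accept.
5 words, ⪯-incomp.

Antichain: [6yy, 6666, 6mmy, mm6y, y6mm6].


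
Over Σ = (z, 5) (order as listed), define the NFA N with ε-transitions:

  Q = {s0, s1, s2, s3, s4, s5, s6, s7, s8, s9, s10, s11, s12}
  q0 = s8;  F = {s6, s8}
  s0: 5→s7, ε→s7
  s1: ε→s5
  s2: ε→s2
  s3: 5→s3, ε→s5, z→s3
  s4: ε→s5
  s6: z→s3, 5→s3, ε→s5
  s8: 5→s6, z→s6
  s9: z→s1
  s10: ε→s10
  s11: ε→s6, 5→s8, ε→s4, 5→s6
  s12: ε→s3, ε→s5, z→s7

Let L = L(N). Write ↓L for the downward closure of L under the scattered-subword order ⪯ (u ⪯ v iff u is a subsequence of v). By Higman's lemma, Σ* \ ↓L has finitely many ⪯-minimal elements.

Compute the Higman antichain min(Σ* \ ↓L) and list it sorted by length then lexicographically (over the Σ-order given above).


Antichain: [zz, z5, 5z, 55].

|Q|=13, |F|=2, |δ|=22 (11 ε).
min D↑ (3 st, q0=0, F={2}): 0:z→1,5→1 1:z→2,5→2 2:z→2,5→2 (ε-aug+det+¬).
'zz': N↓-sim [4, 3, 2] end={s3,s5} — reject; 2/2 single-dels accept.
'z5': |S_i|=[4, 3, 2] end={s3,s5} rej; 2/2 deletions ∈↓L.
'5z': run [4, 3, 2] end={s3,s5} — reject; 2/2 single-dels accept.
'55': N↓-sim [4, 3, 2] end={s3,s5} ∉↓L; 2/2 del acc.
4 words, ⪯-incomp.


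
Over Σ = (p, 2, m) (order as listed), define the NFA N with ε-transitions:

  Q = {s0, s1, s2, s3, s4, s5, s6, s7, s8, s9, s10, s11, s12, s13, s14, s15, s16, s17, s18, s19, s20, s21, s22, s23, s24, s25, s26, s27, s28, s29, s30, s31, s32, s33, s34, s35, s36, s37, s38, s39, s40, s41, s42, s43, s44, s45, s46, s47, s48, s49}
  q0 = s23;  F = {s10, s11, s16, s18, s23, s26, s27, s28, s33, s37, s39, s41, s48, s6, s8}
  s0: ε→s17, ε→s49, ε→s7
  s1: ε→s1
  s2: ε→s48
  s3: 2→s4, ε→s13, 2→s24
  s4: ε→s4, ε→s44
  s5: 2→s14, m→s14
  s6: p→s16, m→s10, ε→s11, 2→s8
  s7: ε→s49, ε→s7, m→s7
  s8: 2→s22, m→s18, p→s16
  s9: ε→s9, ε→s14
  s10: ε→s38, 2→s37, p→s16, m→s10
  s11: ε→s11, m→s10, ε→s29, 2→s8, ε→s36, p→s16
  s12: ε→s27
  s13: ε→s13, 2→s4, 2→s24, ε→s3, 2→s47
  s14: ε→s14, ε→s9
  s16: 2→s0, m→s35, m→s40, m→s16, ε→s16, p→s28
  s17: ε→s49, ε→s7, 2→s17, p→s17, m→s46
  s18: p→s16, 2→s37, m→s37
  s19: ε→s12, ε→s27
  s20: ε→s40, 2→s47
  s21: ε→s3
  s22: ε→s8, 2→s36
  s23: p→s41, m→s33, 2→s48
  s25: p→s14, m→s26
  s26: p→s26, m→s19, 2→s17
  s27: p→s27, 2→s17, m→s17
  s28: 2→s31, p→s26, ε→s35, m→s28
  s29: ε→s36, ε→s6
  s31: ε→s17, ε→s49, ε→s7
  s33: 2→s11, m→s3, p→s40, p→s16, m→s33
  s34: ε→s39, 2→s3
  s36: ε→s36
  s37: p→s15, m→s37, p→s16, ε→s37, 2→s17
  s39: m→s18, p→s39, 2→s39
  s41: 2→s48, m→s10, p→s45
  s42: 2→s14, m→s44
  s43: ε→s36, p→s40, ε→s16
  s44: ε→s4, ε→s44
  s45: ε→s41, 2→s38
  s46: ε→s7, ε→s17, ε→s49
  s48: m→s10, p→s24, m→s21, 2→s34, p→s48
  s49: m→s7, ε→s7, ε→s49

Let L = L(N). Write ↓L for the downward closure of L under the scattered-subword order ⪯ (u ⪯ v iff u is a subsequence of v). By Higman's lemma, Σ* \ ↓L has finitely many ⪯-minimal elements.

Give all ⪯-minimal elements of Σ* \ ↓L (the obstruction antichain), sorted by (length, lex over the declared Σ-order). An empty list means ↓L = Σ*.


Antichain: [mp2, pm22, 2m22, 22mm2, mpppmm].

|Q|=50, |F|=15, |δ|=122 (49 ε).
min D↑ (15 st, q0=0, F={11}): 0:p→1,2→2,m→3 1:p→1,2→2,m→4 2:p→2,2→5,m→4 3:p→6,2→7,m→3 4:p→6,2→8,m→4 5:p→5,2→5,m→9 6:p→10,2→11,m→6 7:p→6,2→12,m→4 8:p→6,2→11,m→8 9:p→6,2→8,m→8 10:p→13,2→11,m→10 11:p→11,2→11,m→11 12:p→6,2→12,m→9 13:p→13,2→11,m→14 14:p→14,2→11,m→11 [Hopcroft].
'mp2': N↓-sim [39, 33, 15, 6] end={s0,s17,s31,s46,s49,s7} rej; 3/3 del acc.
'pm22': run [39, 31, 26, 20, 6] end={s0,s17,s31,s46,s49,s7} rej; 4/4 del acc.
'2m22': run [39, 35, 26, 20, 6] end={s0,s17,s31,s46,s49,s7} rej; 4/4 single-dels accept.
'22mm2': N↓-sim [39, 35, 28, 17, 16, 6] end={s0,s17,s31,s46,s49,s7} ∉↓L; 5/5 single-dels accept.
'mpppmm': N↓-sim [39, 33, 15, 11, 8, 7, 4] end={s17,s46,s49,s7} ∉↓L; 6/6 del acc.
5 words, ⪯-incomp.


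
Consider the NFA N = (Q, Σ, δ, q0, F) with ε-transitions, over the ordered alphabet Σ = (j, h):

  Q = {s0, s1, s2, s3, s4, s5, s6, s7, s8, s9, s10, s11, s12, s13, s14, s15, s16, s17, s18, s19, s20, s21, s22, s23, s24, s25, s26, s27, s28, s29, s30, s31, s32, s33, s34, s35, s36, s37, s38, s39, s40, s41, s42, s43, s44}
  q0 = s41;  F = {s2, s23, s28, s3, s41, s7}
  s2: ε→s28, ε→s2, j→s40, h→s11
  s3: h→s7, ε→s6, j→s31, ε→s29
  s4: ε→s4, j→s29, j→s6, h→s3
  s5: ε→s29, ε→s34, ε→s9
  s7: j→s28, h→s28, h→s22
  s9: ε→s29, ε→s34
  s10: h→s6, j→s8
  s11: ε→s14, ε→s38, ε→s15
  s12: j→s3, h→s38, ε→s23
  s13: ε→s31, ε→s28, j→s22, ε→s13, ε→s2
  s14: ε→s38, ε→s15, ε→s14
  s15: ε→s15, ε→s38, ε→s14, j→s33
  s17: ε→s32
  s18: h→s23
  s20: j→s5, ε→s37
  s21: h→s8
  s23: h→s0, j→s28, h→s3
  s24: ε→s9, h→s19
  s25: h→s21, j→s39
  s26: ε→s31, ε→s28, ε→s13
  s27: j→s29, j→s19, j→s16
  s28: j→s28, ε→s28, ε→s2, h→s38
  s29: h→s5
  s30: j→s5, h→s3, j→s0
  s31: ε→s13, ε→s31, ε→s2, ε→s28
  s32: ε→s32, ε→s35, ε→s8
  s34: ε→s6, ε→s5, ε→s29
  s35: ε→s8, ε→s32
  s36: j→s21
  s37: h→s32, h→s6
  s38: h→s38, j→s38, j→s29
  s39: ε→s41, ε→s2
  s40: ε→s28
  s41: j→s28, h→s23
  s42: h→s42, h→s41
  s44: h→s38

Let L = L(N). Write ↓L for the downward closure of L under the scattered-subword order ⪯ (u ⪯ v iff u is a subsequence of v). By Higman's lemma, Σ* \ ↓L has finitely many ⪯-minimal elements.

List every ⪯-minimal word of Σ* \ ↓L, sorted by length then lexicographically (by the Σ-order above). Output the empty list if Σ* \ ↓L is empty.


min(Σ*\↓L) = [jh, hhhhh].

|Q|=45, |F|=6, |δ|=92 (47 ε).
min D↑ (6 st, q0=0, F={3}): 0:j→1,h→2 1:j→1,h→3 2:j→1,h→4 3:j→3,h→3 4:j→1,h→5 5:j→1,h→1.
'jh': N↓-sim [21, 16, 10] end={s11,s14,s15,s29,s33,s34,s38,s5,s6,s9} rej; 2/2 deletions ∈↓L.
'hhhhh': run [21, 20, 19, 15, 14, 10] end={s11,s14,s15,s29,s33,s34,s38,s5,s6,s9} ∉↓L; 5/5 single-dels accept.
2 obstructions.


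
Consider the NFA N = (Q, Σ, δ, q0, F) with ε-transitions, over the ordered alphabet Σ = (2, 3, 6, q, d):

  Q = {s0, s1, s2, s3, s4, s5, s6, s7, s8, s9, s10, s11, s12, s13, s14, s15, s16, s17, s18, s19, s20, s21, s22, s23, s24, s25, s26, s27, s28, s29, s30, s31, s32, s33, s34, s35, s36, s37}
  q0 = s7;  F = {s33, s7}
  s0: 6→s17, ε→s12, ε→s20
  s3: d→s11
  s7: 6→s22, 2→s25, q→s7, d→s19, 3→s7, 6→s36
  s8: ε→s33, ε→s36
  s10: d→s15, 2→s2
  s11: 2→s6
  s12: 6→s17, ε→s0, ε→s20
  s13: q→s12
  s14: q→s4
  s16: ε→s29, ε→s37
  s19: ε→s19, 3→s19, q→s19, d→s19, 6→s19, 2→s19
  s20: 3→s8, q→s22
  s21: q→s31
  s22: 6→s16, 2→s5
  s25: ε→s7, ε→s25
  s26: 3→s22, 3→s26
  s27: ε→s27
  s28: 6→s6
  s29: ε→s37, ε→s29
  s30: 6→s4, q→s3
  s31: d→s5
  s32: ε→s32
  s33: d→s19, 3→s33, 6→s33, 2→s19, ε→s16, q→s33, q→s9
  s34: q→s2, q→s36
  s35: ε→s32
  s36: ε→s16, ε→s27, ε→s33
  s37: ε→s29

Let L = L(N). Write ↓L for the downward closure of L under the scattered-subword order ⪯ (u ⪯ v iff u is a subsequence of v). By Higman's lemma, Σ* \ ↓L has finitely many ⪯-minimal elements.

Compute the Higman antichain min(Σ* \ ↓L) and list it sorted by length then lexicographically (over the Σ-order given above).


A = [d, 62].

|Q|=38, |F|=2, |δ|=59 (21 ε).
min D↑ (3 st, q0=0, F={2}): 0:2→0,3→0,6→1,q→0,d→2 1:2→2,3→1,6→1,q→1,d→2 2:2→2,3→2,6→2,q→2,d→2 [Hopcroft].
'd': N↓-sim [12, 1] end={s19} — reject; 1/1 single-dels accept.
'62': |S_i|=[12, 10, 2] end={s19,s5} ∉↓L; 2/2 del acc.
2 obstructions.


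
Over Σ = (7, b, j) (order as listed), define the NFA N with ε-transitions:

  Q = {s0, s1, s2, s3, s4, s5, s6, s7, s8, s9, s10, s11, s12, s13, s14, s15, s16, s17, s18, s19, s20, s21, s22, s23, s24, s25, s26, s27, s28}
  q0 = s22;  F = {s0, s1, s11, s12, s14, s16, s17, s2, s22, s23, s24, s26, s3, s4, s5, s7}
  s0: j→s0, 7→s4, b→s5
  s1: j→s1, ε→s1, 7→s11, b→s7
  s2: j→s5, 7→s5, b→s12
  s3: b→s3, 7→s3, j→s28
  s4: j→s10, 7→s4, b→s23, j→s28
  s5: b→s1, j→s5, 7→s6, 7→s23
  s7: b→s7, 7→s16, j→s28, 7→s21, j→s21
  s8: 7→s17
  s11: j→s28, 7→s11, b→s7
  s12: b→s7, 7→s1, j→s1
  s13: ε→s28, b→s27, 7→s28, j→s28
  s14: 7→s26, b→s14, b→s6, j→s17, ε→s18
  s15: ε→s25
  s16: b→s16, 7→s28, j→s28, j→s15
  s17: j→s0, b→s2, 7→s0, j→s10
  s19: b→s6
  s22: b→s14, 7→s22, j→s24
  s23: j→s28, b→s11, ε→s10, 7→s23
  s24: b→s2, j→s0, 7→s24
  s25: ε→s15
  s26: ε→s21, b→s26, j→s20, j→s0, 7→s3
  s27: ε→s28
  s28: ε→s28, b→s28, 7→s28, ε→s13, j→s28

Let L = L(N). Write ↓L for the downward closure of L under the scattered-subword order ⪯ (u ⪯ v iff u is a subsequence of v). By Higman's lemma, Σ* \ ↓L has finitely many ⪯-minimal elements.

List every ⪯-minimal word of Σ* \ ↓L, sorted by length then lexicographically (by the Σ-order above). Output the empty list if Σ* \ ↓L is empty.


|Q|=29, |F|=16, |δ|=74 (10 ε).
min D↑ (17 st, q0=0, F={11}): 0:7→0,b→1,j→2 1:7→3,b→1,j→4 2:7→2,b→5,j→6 3:7→7,b→3,j→6 4:7→6,b→5,j→6 5:7→8,b→9,j→8 6:7→10,b→8,j→6 7:7→7,b→7,j→11 8:7→12,b→13,j→8 9:7→13,b→14,j→13 10:7→10,b→12,j→11 11:7→11,b→11,j→11 12:7→12,b→15,j→11 13:7→15,b→14,j→13 14:7→16,b→14,j→11 15:7→15,b→14,j→11 16:7→11,b→16,j→11.
'b77j': run [26, 24, 19, 14, 7] end={s10,s13,s15,s21,s25,s27,s28} — reject; 4/4 del acc.
'jj7j': N↓-sim [26, 21, 16, 13, 7] end={s10,s13,s15,s21,s25,s27,s28} ∉↓L; 4/4 deletions ∈↓L.
'jbbbj': run [26, 21, 16, 11, 8, 6] end={s13,s15,s21,s25,s27,s28} rej; 5/5 del acc.
'jbbb77': run [26, 21, 16, 11, 8, 7, 3] end={s13,s27,s28} — reject; 6/6 single-dels accept.
4 obstructions.

Antichain: [b77j, jj7j, jbbbj, jbbb77].
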